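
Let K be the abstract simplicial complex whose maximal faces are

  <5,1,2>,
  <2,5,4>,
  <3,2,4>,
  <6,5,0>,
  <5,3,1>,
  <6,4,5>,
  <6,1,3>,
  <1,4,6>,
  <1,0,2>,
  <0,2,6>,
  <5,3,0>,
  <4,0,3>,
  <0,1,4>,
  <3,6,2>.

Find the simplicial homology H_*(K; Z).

H_0 = Z,  H_1 = Z^2,  H_2 = Z.

Order the vertices as 0 < 1 < 2 < 3 < 4 < 5 < 6. Listing each simplex with vertices in this order, K has dimension 2 with simplices:

  0-simplices (7): [0], [1], [2], [3], [4], [5], [6]
  1-simplices (21): [0,1], [0,2], [0,3], [0,4], [0,5], [0,6], [1,2], [1,3], [1,4], [1,5], [1,6], [2,3], [2,4], [2,5], [2,6], [3,4], [3,5], [3,6], [4,5], [4,6], [5,6]
  2-simplices (14): [0,1,2], [0,1,4], [0,2,6], [0,3,4], [0,3,5], [0,5,6], [1,2,5], [1,3,5], [1,3,6], [1,4,6], [2,3,4], [2,3,6], [2,4,5], [4,5,6]

giving chain groups C_0 ≅ Z^7, C_1 ≅ Z^21, C_2 ≅ Z^14.

The boundary map ∂_1: C_1 → C_0 sends each edge [p,q] (with p < q) to q − p. For instance
  ∂[4,5] = [5] − [4].
As a 7×21 matrix over Z this has rank 6, with invariant factors (1,1,1,1,1,1).

∂_2: C_2 → C_1 maps a triangle to the signed sum of its edges. For instance
  ∂[2,3,4] = [3,4] − [2,4] + [2,3],
  ∂[0,5,6] = [5,6] − [0,6] + [0,5].
The 21×14 boundary matrix has rank 13 and Smith normal form diag(1,1,1,1,1,1,1,1,1,1,1,1,1).

From H_k ≅ ker(∂_k) / im(∂_{k+1}) we obtain:

  H_0: rank C_0 − rank ∂_1 = 7 − 6 = 1, and the invariant factors of ∂_1 are all 1, so H_0 = Z.
  H_1: rank ker ∂_1 − rank ∂_2 = (21 − 6) − 13 = 2, and the invariant factors of ∂_2 are all 1, so H_1 = Z^2.
  H_2: rank ker ∂_2 − rank ∂_3 = (14 − 13) − 0 = 1, and there is no ∂_3, so H_2 = Z.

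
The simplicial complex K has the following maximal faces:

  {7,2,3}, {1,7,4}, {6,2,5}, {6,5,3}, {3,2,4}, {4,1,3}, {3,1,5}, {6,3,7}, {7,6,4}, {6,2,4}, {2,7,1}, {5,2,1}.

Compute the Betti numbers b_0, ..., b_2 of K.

b_0 = 1, b_1 = 0, b_2 = 0.

Take the total order 1 < 2 < 3 < 4 < 5 < 6 < 7 on the vertex set. Then K (dimension 2) consists of the simplices:

  0-simplices (7): [1], [2], [3], [4], [5], [6], [7]
  1-simplices (18): [1,2], [1,3], [1,4], [1,5], [1,7], [2,3], [2,4], [2,5], [2,6], [2,7], [3,4], [3,5], [3,6], [3,7], [4,6], [4,7], [5,6], [6,7]
  2-simplices (12): [1,2,5], [1,2,7], [1,3,4], [1,3,5], [1,4,7], [2,3,4], [2,3,7], [2,4,6], [2,5,6], [3,5,6], [3,6,7], [4,6,7]

giving chain groups C_0 ≅ Z^7, C_1 ≅ Z^18, C_2 ≅ Z^12.

Boundary ∂_1: C_1 → C_0 sends each edge [p,q] (with p < q) to q − p. For instance
  ∂[2,5] = [5] − [2].
The 7×18 boundary matrix has rank 6 and Smith normal form diag(1,1,1,1,1,1).

∂_2: C_2 → C_1 acts by ∂[p,q,r] = [q,r] − [p,r] + [p,q]. For instance
  ∂[1,3,4] = [3,4] − [1,4] + [1,3],
  ∂[2,5,6] = [5,6] − [2,6] + [2,5].
The 18×12 boundary matrix has rank 12 and Smith normal form diag(1,1,1,1,1,1,1,1,1,1,1,2).

From H_k ≅ ker(∂_k) / im(∂_{k+1}) we obtain:

  H_0: rank C_0 − rank ∂_1 = 7 − 6 = 1, and the invariant factors of ∂_1 are all 1, so H_0 = Z.
  H_1: rank ker ∂_1 − rank ∂_2 = (18 − 6) − 12 = 0, and ∂_2 has invariant factor 2 > 1, so H_1 = Z/2Z.
  H_2: rank ker ∂_2 − rank ∂_3 = (12 − 12) − 0 = 0, and there is no ∂_3, so H_2 = 0.

Hence the Betti numbers are b_0 = 1, b_1 = 0, b_2 = 0.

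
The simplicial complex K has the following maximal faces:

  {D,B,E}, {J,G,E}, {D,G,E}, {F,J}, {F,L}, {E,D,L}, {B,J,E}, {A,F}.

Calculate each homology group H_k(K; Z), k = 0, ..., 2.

H_0 ≅ Z,  H_1 ≅ Z,  H_2 = 0.

Order the vertices as A < B < D < E < F < G < J < L. Listing each simplex with vertices in this order, K has dimension 2 with simplices:

  0-simplices (8): A, B, D, E, F, G, J, L
  1-simplices (13): AF, BD, BE, BJ, DE, DG, DL, EG, EJ, EL, FJ, FL, GJ
  2-simplices (5): BDE, BEJ, DEG, DEL, EGJ

so the chain groups are C_0 ≅ Z^8, C_1 ≅ Z^13, C_2 ≅ Z^5.

∂_1: C_1 → C_0 is given by ∂[p,q] = [q] − [p]. For instance
  ∂FJ = J − F.
This gives a 8×13 integer matrix of rank 7; reducing to Smith normal form yields diagonal entries (1,1,1,1,1,1,1).

∂_2: C_2 → C_1 acts by ∂[p,q,r] = [q,r] − [p,r] + [p,q]. For instance
  ∂EGJ = GJ − EJ + EG,
  ∂DEG = EG − DG + DE.
This gives a 13×5 integer matrix of rank 5; reducing to Smith normal form yields diagonal entries (1,1,1,1,1).

Computing H_k = (kernel of ∂_k) / (image of ∂_{k+1}):

  H_0: rank C_0 − rank ∂_1 = 8 − 7 = 1, and the invariant factors of ∂_1 are all 1, so H_0 = Z.
  H_1: rank ker ∂_1 − rank ∂_2 = (13 − 7) − 5 = 1, and the invariant factors of ∂_2 are all 1, so H_1 = Z.
  H_2: rank ker ∂_2 − rank ∂_3 = (5 − 5) − 0 = 0, and there is no ∂_3, so H_2 = 0.

As a check, the Euler characteristic is 8 − 13 + 5 = 0, which agrees with 1 − 1 + 0 = 0.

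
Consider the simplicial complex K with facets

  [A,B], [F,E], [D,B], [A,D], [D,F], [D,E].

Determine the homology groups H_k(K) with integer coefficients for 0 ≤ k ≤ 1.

We work with the vertex ordering A < B < D < E < F. The simplices of K, each written with vertices in increasing order, are:

  0-simplices (5): A, B, D, E, F
  1-simplices (6): AB, AD, BD, DE, DF, EF

giving chain groups C_0 ≅ Z^5, C_1 ≅ Z^6.

Boundary ∂_1: C_1 → C_0 maps an edge to its endpoints' difference, ∂[p,q] = q − p. For instance
  ∂EF = F − E.
This gives a 5×6 integer matrix of rank 4; reducing to Smith normal form yields diagonal entries (1,1,1,1).

Computing H_k = (kernel of ∂_k) / (image of ∂_{k+1}):

  H_0: rank C_0 − rank ∂_1 = 5 − 4 = 1, and the invariant factors of ∂_1 are all 1, so H_0 = Z.
  H_1: rank ker ∂_1 − rank ∂_2 = (6 − 4) − 0 = 2, and there is no ∂_2, so H_1 = Z^2.

As a check, the Euler characteristic is 5 − 6 = -1, which agrees with 1 − 2 = -1.

H_0 ≅ Z,  H_1 ≅ Z^2.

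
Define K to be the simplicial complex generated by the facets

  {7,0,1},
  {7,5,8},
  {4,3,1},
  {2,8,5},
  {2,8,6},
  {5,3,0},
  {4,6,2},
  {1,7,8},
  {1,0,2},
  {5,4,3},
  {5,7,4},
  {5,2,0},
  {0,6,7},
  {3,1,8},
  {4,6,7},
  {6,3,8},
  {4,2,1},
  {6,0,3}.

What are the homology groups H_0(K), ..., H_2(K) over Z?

Order the vertices as 0 < 1 < 2 < 3 < 4 < 5 < 6 < 7 < 8. Listing each simplex with vertices in this order, K has dimension 2 with simplices:

  0-simplices (9): [0], [1], [2], [3], [4], [5], [6], [7], [8]
  1-simplices (27): (27 of them)
  2-simplices (18): [0,1,2], [0,1,7], [0,2,5], [0,3,5], [0,3,6], [0,6,7], [1,2,4], [1,3,4], [1,3,8], [1,7,8], [2,4,6], [2,5,8], [2,6,8], [3,4,5], [3,6,8], [4,5,7], [4,6,7], [5,7,8]

Hence C_0 ≅ Z^9, C_1 ≅ Z^27, C_2 ≅ Z^18.

∂_1: C_1 → C_0 is given by ∂[p,q] = [q] − [p]. For instance
  ∂[0,5] = [5] − [0].
The resulting 9×27 matrix has rank 8, and its Smith normal form has invariant factors (1,1,1,1,1,1,1,1).

The boundary map ∂_2: C_2 → C_1 acts by ∂[p,q,r] = [q,r] − [p,r] + [p,q]. For instance
  ∂[1,3,4] = [3,4] − [1,4] + [1,3],
  ∂[0,3,6] = [3,6] − [0,6] + [0,3].
The resulting 27×18 matrix has rank 17, and its Smith normal form has invariant factors (1,1,1,1,1,1,1,1,1,1,1,1,1,1,1,1,1).

Reading off H_k = ker ∂_k / im ∂_{k+1}:

  H_0: rank C_0 − rank ∂_1 = 9 − 8 = 1, and the invariant factors of ∂_1 are all 1, so H_0 = Z.
  H_1: rank ker ∂_1 − rank ∂_2 = (27 − 8) − 17 = 2, and the invariant factors of ∂_2 are all 1, so H_1 = Z^2.
  H_2: rank ker ∂_2 − rank ∂_3 = (18 − 17) − 0 = 1, and there is no ∂_3, so H_2 = Z.

(K is a triangulation of the torus T^2.)

H_0 = Z,  H_1 = Z^2,  H_2 = Z.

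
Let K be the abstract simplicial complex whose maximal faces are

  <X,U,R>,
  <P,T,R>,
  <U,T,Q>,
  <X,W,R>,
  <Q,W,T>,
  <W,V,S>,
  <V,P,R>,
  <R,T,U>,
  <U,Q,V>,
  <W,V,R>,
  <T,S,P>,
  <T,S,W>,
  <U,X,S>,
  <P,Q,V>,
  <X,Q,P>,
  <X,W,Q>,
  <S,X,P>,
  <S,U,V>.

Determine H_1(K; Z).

H_1 = Z^2.

Fix the vertex order P < Q < R < S < T < U < V < W < X and write every simplex with vertices in increasing order. Then dim K = 2 and the simplices of K are:

  0-simplices (9): P, Q, R, S, T, U, V, W, X
  1-simplices (27): PQ, PR, PS, PT, PV, PX, QT, QU, QV, QW, QX, RT, RU, RV, RW, RX, ST, SU, SV, SW, SX, TU, TW, UV, UX, VW, WX
  2-simplices (18): PQV, PQX, PRT, PRV, PST, PSX, QTU, QTW, QUV, QWX, RTU, RUX, RVW, RWX, STW, SUV, SUX, SVW

giving chain groups C_0 ≅ Z^9, C_1 ≅ Z^27, C_2 ≅ Z^18.

∂_1: C_1 → C_0 maps an edge to its endpoints' difference, ∂[p,q] = q − p.
The 9×27 boundary matrix has rank 8 and Smith normal form diag(1,1,1,1,1,1,1,1).

The boundary map ∂_2: C_2 → C_1 sends each 2-simplex [p,q,r] to [q,r] − [p,r] + [p,q]. For instance
  ∂RUX = UX − RX + RU,
  ∂SUV = UV − SV + SU.
The 27×18 boundary matrix has rank 17 and Smith normal form diag(1,1,1,1,1,1,1,1,1,1,1,1,1,1,1,1,1).

From H_k ≅ ker(∂_k) / im(∂_{k+1}) we obtain:

  H_1: rank ker ∂_1 − rank ∂_2 = (27 − 8) − 17 = 2, and the invariant factors of ∂_2 are all 1, so H_1 = Z^2.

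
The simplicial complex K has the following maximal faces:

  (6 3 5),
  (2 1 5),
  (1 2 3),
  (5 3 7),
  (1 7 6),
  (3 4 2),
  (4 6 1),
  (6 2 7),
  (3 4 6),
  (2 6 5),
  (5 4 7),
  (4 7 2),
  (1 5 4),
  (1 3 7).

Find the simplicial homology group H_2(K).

Fix the vertex order 1 < 2 < 3 < 4 < 5 < 6 < 7 and write every simplex with vertices in increasing order. Then dim K = 2 and the simplices of K are:

  0-simplices (7): [1], [2], [3], [4], [5], [6], [7]
  1-simplices (21): [1,2], [1,3], [1,4], [1,5], [1,6], [1,7], [2,3], [2,4], [2,5], [2,6], [2,7], [3,4], [3,5], [3,6], [3,7], [4,5], [4,6], [4,7], [5,6], [5,7], [6,7]
  2-simplices (14): [1,2,3], [1,2,5], [1,3,7], [1,4,5], [1,4,6], [1,6,7], [2,3,4], [2,4,7], [2,5,6], [2,6,7], [3,4,6], [3,5,6], [3,5,7], [4,5,7]

so the chain groups are C_0 ≅ Z^7, C_1 ≅ Z^21, C_2 ≅ Z^14.

The boundary map ∂_1: C_1 → C_0 maps an edge to its endpoints' difference, ∂[p,q] = q − p.
The resulting 7×21 matrix has rank 6, and its Smith normal form has invariant factors (1,1,1,1,1,1).

The boundary map ∂_2: C_2 → C_1 acts by ∂[p,q,r] = [q,r] − [p,r] + [p,q]. For instance
  ∂[1,2,5] = [2,5] − [1,5] + [1,2],
  ∂[2,6,7] = [6,7] − [2,7] + [2,6].
The 21×14 boundary matrix has rank 13 and Smith normal form diag(1,1,1,1,1,1,1,1,1,1,1,1,1).

Now H_k = ker ∂_k / im ∂_{k+1}, so:

  H_2: rank ker ∂_2 − rank ∂_3 = (14 − 13) − 0 = 1, and there is no ∂_3, so H_2 ≅ Z.

H_2 = Z.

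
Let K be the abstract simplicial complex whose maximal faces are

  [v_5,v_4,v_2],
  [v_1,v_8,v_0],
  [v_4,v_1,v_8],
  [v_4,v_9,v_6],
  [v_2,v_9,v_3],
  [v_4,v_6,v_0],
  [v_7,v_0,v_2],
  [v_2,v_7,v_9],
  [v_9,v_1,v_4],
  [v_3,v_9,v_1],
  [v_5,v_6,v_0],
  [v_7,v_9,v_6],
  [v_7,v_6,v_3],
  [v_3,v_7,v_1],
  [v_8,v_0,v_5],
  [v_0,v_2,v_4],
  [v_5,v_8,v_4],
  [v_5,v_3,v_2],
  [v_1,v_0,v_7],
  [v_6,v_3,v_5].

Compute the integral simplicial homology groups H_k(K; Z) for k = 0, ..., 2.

Order the vertices as v_0 < v_1 < v_2 < v_3 < v_4 < v_5 < v_6 < v_7 < v_8 < v_9. Listing each simplex with vertices in this order, K has dimension 2 with simplices:

  0-simplices (10): [v_0], [v_1], [v_2], [v_3], [v_4], [v_5], [v_6], [v_7], [v_8], [v_9]
  1-simplices (30): (30 of them)
  2-simplices (20): (20 of them)

so the chain groups are C_0 ≅ Z^10, C_1 ≅ Z^30, C_2 ≅ Z^20.

The boundary map ∂_1: C_1 → C_0 is given by ∂[p,q] = [q] − [p]. For instance
  ∂[v_1,v_9] = [v_9] − [v_1].
The resulting 10×30 matrix has rank 9, and its Smith normal form has invariant factors (1,1,1,1,1,1,1,1,1).

∂_2: C_2 → C_1 sends each 2-simplex [p,q,r] to [q,r] − [p,r] + [p,q]. For instance
  ∂[v_0,v_1,v_8] = [v_1,v_8] − [v_0,v_8] + [v_0,v_1],
  ∂[v_1,v_4,v_9] = [v_4,v_9] − [v_1,v_9] + [v_1,v_4].
The 30×20 boundary matrix has rank 20 and Smith normal form diag(1,1,1,1,1,1,1,1,1,1,1,1,1,1,1,1,1,1,1,2).

Computing H_k = (kernel of ∂_k) / (image of ∂_{k+1}):

  H_0: rank C_0 − rank ∂_1 = 10 − 9 = 1, and the invariant factors of ∂_1 are all 1, so H_0 ≅ Z.
  H_1: rank ker ∂_1 − rank ∂_2 = (30 − 9) − 20 = 1, and ∂_2 has invariant factor 2 > 1, so H_1 ≅ Z ⊕ Z/2.
  H_2: rank ker ∂_2 − rank ∂_3 = (20 − 20) − 0 = 0, and there is no ∂_3, so H_2 ≅ 0.

H_0 = Z,  H_1 = Z ⊕ Z/2,  H_2 = 0.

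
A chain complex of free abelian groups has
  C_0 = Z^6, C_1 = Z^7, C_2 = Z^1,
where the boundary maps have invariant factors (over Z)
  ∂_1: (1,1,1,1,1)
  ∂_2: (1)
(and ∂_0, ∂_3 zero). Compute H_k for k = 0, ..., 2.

H_0: b_0 = 6 − 0 − 5 = 1; torsion from ∂_1 factors > 1: none. So H_0 = Z.
H_1: b_1 = 7 − 5 − 1 = 1; torsion from ∂_2 factors > 1: none. So H_1 = Z.
H_2: b_2 = 1 − 1 − 0 = 0; torsion from ∂_3 factors > 1: none. So H_2 = 0.

H_0 = Z,  H_1 = Z,  H_2 = 0.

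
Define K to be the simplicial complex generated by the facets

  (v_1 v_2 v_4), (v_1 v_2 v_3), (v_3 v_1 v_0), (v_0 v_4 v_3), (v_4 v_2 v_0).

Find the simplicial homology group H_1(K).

Fix the vertex order v_0 < v_1 < v_2 < v_3 < v_4 and write every simplex with vertices in increasing order. Then dim K = 2 and the simplices of K are:

  0-simplices (5): [v_0], [v_1], [v_2], [v_3], [v_4]
  1-simplices (10): [v_0,v_1], [v_0,v_2], [v_0,v_3], [v_0,v_4], [v_1,v_2], [v_1,v_3], [v_1,v_4], [v_2,v_3], [v_2,v_4], [v_3,v_4]
  2-simplices (5): [v_0,v_1,v_3], [v_0,v_2,v_4], [v_0,v_3,v_4], [v_1,v_2,v_3], [v_1,v_2,v_4]

Hence C_0 ≅ Z^5, C_1 ≅ Z^10, C_2 ≅ Z^5.

∂_1: C_1 → C_0 is given by ∂[p,q] = [q] − [p]. For instance
  ∂[v_0,v_4] = [v_4] − [v_0].
The 5×10 boundary matrix has rank 4 and Smith normal form diag(1,1,1,1).

The boundary map ∂_2: C_2 → C_1 acts by ∂[p,q,r] = [q,r] − [p,r] + [p,q]. For instance
  ∂[v_1,v_2,v_3] = [v_2,v_3] − [v_1,v_3] + [v_1,v_2],
  ∂[v_1,v_2,v_4] = [v_2,v_4] − [v_1,v_4] + [v_1,v_2].
As a 10×5 matrix over Z this has rank 5, with invariant factors (1,1,1,1,1).

From H_k ≅ ker(∂_k) / im(∂_{k+1}) we obtain:

  H_1: rank ker ∂_1 − rank ∂_2 = (10 − 4) − 5 = 1, and the invariant factors of ∂_2 are all 1, so H_1 ≅ Z.

H_1 ≅ Z.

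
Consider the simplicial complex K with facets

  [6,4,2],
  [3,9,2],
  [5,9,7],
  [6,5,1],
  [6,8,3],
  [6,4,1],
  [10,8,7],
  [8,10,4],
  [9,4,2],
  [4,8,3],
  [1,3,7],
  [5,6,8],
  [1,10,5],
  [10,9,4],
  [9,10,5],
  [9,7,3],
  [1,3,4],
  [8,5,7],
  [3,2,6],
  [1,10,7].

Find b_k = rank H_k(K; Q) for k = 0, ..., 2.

b_0 = 1, b_1 = 1, b_2 = 0.

K has 10 vertices, 30 edges, 20 triangles.
rank ∂_0 = 0, rank ∂_1 = 9 ⇒ b_0 = 10 − 0 − 9 = 1; all invariant factors of ∂_1 are 1 so no torsion. So H_0 ≅ Z.
rank ∂_1 = 9, rank ∂_2 = 20 ⇒ b_1 = 30 − 9 − 20 = 1; ∂_2 has invariant factor(s) [2] giving torsion. So H_1 ≅ Z ⊕ Z/2.
rank ∂_2 = 20, rank ∂_3 = 0 ⇒ b_2 = 20 − 20 − 0 = 0. So H_2 ≅ 0.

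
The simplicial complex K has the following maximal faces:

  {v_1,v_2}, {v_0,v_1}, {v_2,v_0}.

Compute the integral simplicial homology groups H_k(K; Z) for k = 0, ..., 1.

H_0 = Z,  H_1 = Z.

We work with the vertex ordering v_0 < v_1 < v_2. The simplices of K, each written with vertices in increasing order, are:

  0-simplices (3): [v_0], [v_1], [v_2]
  1-simplices (3): [v_0,v_1], [v_0,v_2], [v_1,v_2]

so the chain groups are C_0 ≅ Z^3, C_1 ≅ Z^3.

∂_1: C_1 → C_0 is given by ∂[p,q] = [q] − [p].
The 3×3 boundary matrix has rank 2 and Smith normal form diag(1,1).

Computing H_k = (kernel of ∂_k) / (image of ∂_{k+1}):

  H_0: rank C_0 − rank ∂_1 = 3 − 2 = 1, and the invariant factors of ∂_1 are all 1, so H_0 = Z.
  H_1: rank ker ∂_1 − rank ∂_2 = (3 − 2) − 0 = 1, and there is no ∂_2, so H_1 = Z.

(K is a triangulation of the circle S^1.)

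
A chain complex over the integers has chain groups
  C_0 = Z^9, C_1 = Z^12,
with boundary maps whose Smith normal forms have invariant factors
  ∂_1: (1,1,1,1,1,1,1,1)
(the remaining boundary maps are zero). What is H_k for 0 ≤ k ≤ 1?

H_0: b_0 = 9 − 0 − 8 = 1; torsion from ∂_1 factors > 1: none. So H_0 ≅ Z.
H_1: b_1 = 12 − 8 − 0 = 4; torsion from ∂_2 factors > 1: none. So H_1 ≅ Z^4.

H_0 ≅ Z,  H_1 ≅ Z^4.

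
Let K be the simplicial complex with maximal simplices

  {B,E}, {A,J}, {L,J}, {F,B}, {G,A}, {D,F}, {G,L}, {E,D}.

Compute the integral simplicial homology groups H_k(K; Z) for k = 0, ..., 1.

Take the total order A < B < D < E < F < G < J < L on the vertex set. Then K (dimension 1) consists of the simplices:

  0-simplices (8): A, B, D, E, F, G, J, L
  1-simplices (8): AG, AJ, BE, BF, DE, DF, GL, JL

Hence C_0 ≅ Z^8, C_1 ≅ Z^8.

Boundary ∂_1: C_1 → C_0 is given by ∂[p,q] = [q] − [p].
The 8×8 boundary matrix has rank 6 and Smith normal form diag(1,1,1,1,1,1).

From H_k ≅ ker(∂_k) / im(∂_{k+1}) we obtain:

  H_0: rank C_0 − rank ∂_1 = 8 − 6 = 2, and the invariant factors of ∂_1 are all 1, so H_0 ≅ Z^2.
  H_1: rank ker ∂_1 − rank ∂_2 = (8 − 6) − 0 = 2, and there is no ∂_2, so H_1 ≅ Z^2.

As a check, the Euler characteristic is 8 − 8 = 0, which agrees with 2 − 2 = 0.

H_0 = Z^2,  H_1 = Z^2.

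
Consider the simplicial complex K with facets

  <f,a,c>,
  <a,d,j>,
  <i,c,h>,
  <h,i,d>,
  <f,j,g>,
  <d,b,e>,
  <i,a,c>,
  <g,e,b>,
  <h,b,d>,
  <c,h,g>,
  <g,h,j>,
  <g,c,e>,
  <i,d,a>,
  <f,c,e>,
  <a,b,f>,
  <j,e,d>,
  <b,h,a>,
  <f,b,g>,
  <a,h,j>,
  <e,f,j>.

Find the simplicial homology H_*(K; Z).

Take the total order a < b < c < d < e < f < g < h < i < j on the vertex set. Then K (dimension 2) consists of the simplices:

  0-simplices (10): a, b, c, d, e, f, g, h, i, j
  1-simplices (30): ab, ac, ad, af, ah, ai, aj, bd, be, bf, bg, bh, ce, cf, cg, ch, ci, de, dh, di, dj, ef, eg, ej, fg, fj, gh, gj, hi, hj
  2-simplices (20): abf, abh, acf, aci, adi, adj, ahj, bde, bdh, beg, bfg, cef, ceg, cgh, chi, dej, dhi, efj, fgj, ghj

giving chain groups C_0 ≅ Z^10, C_1 ≅ Z^30, C_2 ≅ Z^20.

∂_1: C_1 → C_0 maps an edge to its endpoints' difference, ∂[p,q] = q − p. For instance
  ∂dh = h − d.
The resulting 10×30 matrix has rank 9, and its Smith normal form has invariant factors (1,1,1,1,1,1,1,1,1).

The boundary map ∂_2: C_2 → C_1 sends each 2-simplex [p,q,r] to [q,r] − [p,r] + [p,q]. For instance
  ∂aci = ci − ai + ac,
  ∂bfg = fg − bg + bf.
The resulting 30×20 matrix has rank 20, and its Smith normal form has invariant factors (1,1,1,1,1,1,1,1,1,1,1,1,1,1,1,1,1,1,1,2).

Now H_k = ker ∂_k / im ∂_{k+1}, so:

  H_0: rank C_0 − rank ∂_1 = 10 − 9 = 1, and the invariant factors of ∂_1 are all 1, so H_0 = Z.
  H_1: rank ker ∂_1 − rank ∂_2 = (30 − 9) − 20 = 1, and ∂_2 has invariant factor 2 > 1, so H_1 = Z ⊕ Z/2.
  H_2: rank ker ∂_2 − rank ∂_3 = (20 − 20) − 0 = 0, and there is no ∂_3, so H_2 = 0.

H_0 ≅ Z,  H_1 ≅ Z ⊕ Z/2,  H_2 = 0.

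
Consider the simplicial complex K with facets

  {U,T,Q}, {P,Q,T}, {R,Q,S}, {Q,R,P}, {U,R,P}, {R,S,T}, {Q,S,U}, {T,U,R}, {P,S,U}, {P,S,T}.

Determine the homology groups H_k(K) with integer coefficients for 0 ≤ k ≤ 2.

Take the total order P < Q < R < S < T < U on the vertex set. Then K (dimension 2) consists of the simplices:

  0-simplices (6): P, Q, R, S, T, U
  1-simplices (15): PQ, PR, PS, PT, PU, QR, QS, QT, QU, RS, RT, RU, ST, SU, TU
  2-simplices (10): PQR, PQT, PRU, PST, PSU, QRS, QSU, QTU, RST, RTU

Hence C_0 ≅ Z^6, C_1 ≅ Z^15, C_2 ≅ Z^10.

∂_1: C_1 → C_0 sends each edge [p,q] (with p < q) to q − p.
The 6×15 boundary matrix has rank 5 and Smith normal form diag(1,1,1,1,1).

Boundary ∂_2: C_2 → C_1 maps a triangle to the signed sum of its edges. For instance
  ∂PQT = QT − PT + PQ,
  ∂QSU = SU − QU + QS.
The 15×10 boundary matrix has rank 10 and Smith normal form diag(1,1,1,1,1,1,1,1,1,2).

Reading off H_k = ker ∂_k / im ∂_{k+1}:

  H_0: rank C_0 − rank ∂_1 = 6 − 5 = 1, and the invariant factors of ∂_1 are all 1, so H_0 = Z.
  H_1: rank ker ∂_1 − rank ∂_2 = (15 − 5) − 10 = 0, and ∂_2 has invariant factor 2 > 1, so H_1 = Z/2.
  H_2: rank ker ∂_2 − rank ∂_3 = (10 − 10) − 0 = 0, and there is no ∂_3, so H_2 = 0.

H_0 = Z,  H_1 = Z/2,  H_2 = 0.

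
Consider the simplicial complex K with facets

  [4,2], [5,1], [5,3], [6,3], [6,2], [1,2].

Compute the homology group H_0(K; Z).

H_0 ≅ Z.

Take the total order 1 < 2 < 3 < 4 < 5 < 6 on the vertex set. Then K (dimension 1) consists of the simplices:

  0-simplices (6): [1], [2], [3], [4], [5], [6]
  1-simplices (6): [1,2], [1,5], [2,4], [2,6], [3,5], [3,6]

Hence C_0 ≅ Z^6, C_1 ≅ Z^6.

∂_1: C_1 → C_0 maps an edge to its endpoints' difference, ∂[p,q] = q − p.
The resulting 6×6 matrix has rank 5, and its Smith normal form has invariant factors (1,1,1,1,1).

Reading off H_k = ker ∂_k / im ∂_{k+1}:

  H_0: rank C_0 − rank ∂_1 = 6 − 5 = 1, and the invariant factors of ∂_1 are all 1, so H_0 = Z.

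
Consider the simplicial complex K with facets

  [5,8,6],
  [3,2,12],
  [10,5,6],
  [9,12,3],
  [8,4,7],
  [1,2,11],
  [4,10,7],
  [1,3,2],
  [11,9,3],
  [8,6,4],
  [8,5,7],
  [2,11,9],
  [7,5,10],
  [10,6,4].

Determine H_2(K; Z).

H_2 ≅ Z.

K has 12 vertices, 24 edges, 14 triangles.
rank ∂_2 = 13, rank ∂_3 = 0 ⇒ b_2 = 14 − 13 − 0 = 1. So H_2 ≅ Z.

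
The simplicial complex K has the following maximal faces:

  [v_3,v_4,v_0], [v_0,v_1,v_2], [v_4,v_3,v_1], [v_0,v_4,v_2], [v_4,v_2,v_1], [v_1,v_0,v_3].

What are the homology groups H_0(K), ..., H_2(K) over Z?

Take the total order v_0 < v_1 < v_2 < v_3 < v_4 on the vertex set. Then K (dimension 2) consists of the simplices:

  0-simplices (5): [v_0], [v_1], [v_2], [v_3], [v_4]
  1-simplices (9): [v_0,v_1], [v_0,v_2], [v_0,v_3], [v_0,v_4], [v_1,v_2], [v_1,v_3], [v_1,v_4], [v_2,v_4], [v_3,v_4]
  2-simplices (6): [v_0,v_1,v_2], [v_0,v_1,v_3], [v_0,v_2,v_4], [v_0,v_3,v_4], [v_1,v_2,v_4], [v_1,v_3,v_4]

so the chain groups are C_0 ≅ Z^5, C_1 ≅ Z^9, C_2 ≅ Z^6.

Boundary ∂_1: C_1 → C_0 is given by ∂[p,q] = [q] − [p]. For instance
  ∂[v_0,v_4] = [v_4] − [v_0].
The resulting 5×9 matrix has rank 4, and its Smith normal form has invariant factors (1,1,1,1).

The boundary map ∂_2: C_2 → C_1 acts by ∂[p,q,r] = [q,r] − [p,r] + [p,q]. For instance
  ∂[v_0,v_1,v_2] = [v_1,v_2] − [v_0,v_2] + [v_0,v_1],
  ∂[v_0,v_3,v_4] = [v_3,v_4] − [v_0,v_4] + [v_0,v_3].
As a 9×6 matrix over Z this has rank 5, with invariant factors (1,1,1,1,1).

Reading off H_k = ker ∂_k / im ∂_{k+1}:

  H_0: rank C_0 − rank ∂_1 = 5 − 4 = 1, and the invariant factors of ∂_1 are all 1, so H_0 ≅ Z.
  H_1: rank ker ∂_1 − rank ∂_2 = (9 − 4) − 5 = 0, and the invariant factors of ∂_2 are all 1, so H_1 ≅ 0.
  H_2: rank ker ∂_2 − rank ∂_3 = (6 − 5) − 0 = 1, and there is no ∂_3, so H_2 ≅ Z.

H_0 ≅ Z,  H_1 = 0,  H_2 ≅ Z.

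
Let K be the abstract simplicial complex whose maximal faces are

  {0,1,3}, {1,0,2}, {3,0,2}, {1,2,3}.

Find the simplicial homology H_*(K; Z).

H_0 ≅ Z,  H_1 = 0,  H_2 ≅ Z.

Order the vertices as 0 < 1 < 2 < 3. Listing each simplex with vertices in this order, K has dimension 2 with simplices:

  0-simplices (4): [0], [1], [2], [3]
  1-simplices (6): [0,1], [0,2], [0,3], [1,2], [1,3], [2,3]
  2-simplices (4): [0,1,2], [0,1,3], [0,2,3], [1,2,3]

giving chain groups C_0 ≅ Z^4, C_1 ≅ Z^6, C_2 ≅ Z^4.

∂_1: C_1 → C_0 sends each edge [p,q] (with p < q) to q − p. For instance
  ∂[0,1] = [1] − [0].
This gives a 4×6 integer matrix of rank 3; reducing to Smith normal form yields diagonal entries (1,1,1).

Boundary ∂_2: C_2 → C_1 acts by ∂[p,q,r] = [q,r] − [p,r] + [p,q]. For instance
  ∂[0,2,3] = [2,3] − [0,3] + [0,2],
  ∂[0,1,2] = [1,2] − [0,2] + [0,1].
As a 6×4 matrix over Z this has rank 3, with invariant factors (1,1,1).

Now H_k = ker ∂_k / im ∂_{k+1}, so:

  H_0: rank C_0 − rank ∂_1 = 4 − 3 = 1, and the invariant factors of ∂_1 are all 1, so H_0 = Z.
  H_1: rank ker ∂_1 − rank ∂_2 = (6 − 3) − 3 = 0, and the invariant factors of ∂_2 are all 1, so H_1 = 0.
  H_2: rank ker ∂_2 − rank ∂_3 = (4 − 3) − 0 = 1, and there is no ∂_3, so H_2 = Z.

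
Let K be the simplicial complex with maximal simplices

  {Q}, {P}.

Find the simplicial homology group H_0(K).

H_0 ≅ Z^2.

K has 2 vertices.
rank ∂_0 = 0, rank ∂_1 = 0 ⇒ b_0 = 2 − 0 − 0 = 2. So H_0 ≅ Z^2.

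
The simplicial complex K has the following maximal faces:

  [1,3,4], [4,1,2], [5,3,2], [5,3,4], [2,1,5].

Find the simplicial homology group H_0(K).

We work with the vertex ordering 1 < 2 < 3 < 4 < 5. The simplices of K, each written with vertices in increasing order, are:

  0-simplices (5): [1], [2], [3], [4], [5]
  1-simplices (10): [1,2], [1,3], [1,4], [1,5], [2,3], [2,4], [2,5], [3,4], [3,5], [4,5]
  2-simplices (5): [1,2,4], [1,2,5], [1,3,4], [2,3,5], [3,4,5]

Hence C_0 ≅ Z^5, C_1 ≅ Z^10, C_2 ≅ Z^5.

Boundary ∂_1: C_1 → C_0 is given by ∂[p,q] = [q] − [p].
The resulting 5×10 matrix has rank 4, and its Smith normal form has invariant factors (1,1,1,1).

∂_2: C_2 → C_1 maps a triangle to the signed sum of its edges. For instance
  ∂[1,2,4] = [2,4] − [1,4] + [1,2],
  ∂[1,2,5] = [2,5] − [1,5] + [1,2].
The 10×5 boundary matrix has rank 5 and Smith normal form diag(1,1,1,1,1).

Now H_k = ker ∂_k / im ∂_{k+1}, so:

  H_0: rank C_0 − rank ∂_1 = 5 − 4 = 1, and the invariant factors of ∂_1 are all 1, so H_0 = Z.

(K is a triangulation of the Möbius band.)

H_0 ≅ Z.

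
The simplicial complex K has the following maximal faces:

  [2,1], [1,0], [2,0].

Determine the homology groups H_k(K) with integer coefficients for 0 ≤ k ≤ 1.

H_0 = Z,  H_1 = Z.

Fix the vertex order 0 < 1 < 2 and write every simplex with vertices in increasing order. Then dim K = 1 and the simplices of K are:

  0-simplices (3): [0], [1], [2]
  1-simplices (3): [0,1], [0,2], [1,2]

giving chain groups C_0 ≅ Z^3, C_1 ≅ Z^3.

∂_1: C_1 → C_0 maps an edge to its endpoints' difference, ∂[p,q] = q − p.
This gives a 3×3 integer matrix of rank 2; reducing to Smith normal form yields diagonal entries (1,1).

Computing H_k = (kernel of ∂_k) / (image of ∂_{k+1}):

  H_0: rank C_0 − rank ∂_1 = 3 − 2 = 1, and the invariant factors of ∂_1 are all 1, so H_0 ≅ Z.
  H_1: rank ker ∂_1 − rank ∂_2 = (3 − 2) − 0 = 1, and there is no ∂_2, so H_1 ≅ Z.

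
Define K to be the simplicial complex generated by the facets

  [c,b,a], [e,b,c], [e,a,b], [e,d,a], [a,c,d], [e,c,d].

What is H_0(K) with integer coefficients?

H_0 ≅ Z.

K has 5 vertices, 9 edges, 6 triangles.
rank ∂_0 = 0, rank ∂_1 = 4 ⇒ b_0 = 5 − 0 − 4 = 1; all invariant factors of ∂_1 are 1 so no torsion. So H_0 ≅ Z.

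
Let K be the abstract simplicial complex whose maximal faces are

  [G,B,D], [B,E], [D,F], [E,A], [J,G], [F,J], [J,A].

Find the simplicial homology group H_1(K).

H_1 ≅ Z^2.

Take the total order A < B < D < E < F < G < J on the vertex set. Then K (dimension 2) consists of the simplices:

  0-simplices (7): A, B, D, E, F, G, J
  1-simplices (9): AE, AJ, BD, BE, BG, DF, DG, FJ, GJ
  2-simplices (1): BDG

so the chain groups are C_0 ≅ Z^7, C_1 ≅ Z^9, C_2 ≅ Z^1.

Boundary ∂_1: C_1 → C_0 sends each edge [p,q] (with p < q) to q − p.
The resulting 7×9 matrix has rank 6, and its Smith normal form has invariant factors (1,1,1,1,1,1).

The boundary map ∂_2: C_2 → C_1 acts by ∂[p,q,r] = [q,r] − [p,r] + [p,q]. For instance
  ∂BDG = DG − BG + BD.
This gives a 9×1 integer matrix of rank 1; reducing to Smith normal form yields diagonal entries (1).

Computing H_k = (kernel of ∂_k) / (image of ∂_{k+1}):

  H_1: rank ker ∂_1 − rank ∂_2 = (9 − 6) − 1 = 2, and the invariant factors of ∂_2 are all 1, so H_1 ≅ Z^2.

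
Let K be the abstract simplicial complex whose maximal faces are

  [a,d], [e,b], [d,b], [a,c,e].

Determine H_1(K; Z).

H_1 ≅ Z.

Take the total order a < b < c < d < e on the vertex set. Then K (dimension 2) consists of the simplices:

  0-simplices (5): a, b, c, d, e
  1-simplices (6): ac, ad, ae, bd, be, ce
  2-simplices (1): ace

so the chain groups are C_0 ≅ Z^5, C_1 ≅ Z^6, C_2 ≅ Z^1.

Boundary ∂_1: C_1 → C_0 is given by ∂[p,q] = [q] − [p]. For instance
  ∂be = e − b.
As a 5×6 matrix over Z this has rank 4, with invariant factors (1,1,1,1).

∂_2: C_2 → C_1 acts by ∂[p,q,r] = [q,r] − [p,r] + [p,q]. For instance
  ∂ace = ce − ae + ac.
The 6×1 boundary matrix has rank 1 and Smith normal form diag(1).

Reading off H_k = ker ∂_k / im ∂_{k+1}:

  H_1: rank ker ∂_1 − rank ∂_2 = (6 − 4) − 1 = 1, and the invariant factors of ∂_2 are all 1, so H_1 = Z.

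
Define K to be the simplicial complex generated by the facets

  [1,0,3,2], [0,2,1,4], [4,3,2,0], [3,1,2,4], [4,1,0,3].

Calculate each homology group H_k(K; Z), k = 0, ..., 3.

H_0 ≅ Z,  H_1 = 0,  H_2 = 0,  H_3 ≅ Z.

Take the total order 0 < 1 < 2 < 3 < 4 on the vertex set. Then K (dimension 3) consists of the simplices:

  0-simplices (5): [0], [1], [2], [3], [4]
  1-simplices (10): [0,1], [0,2], [0,3], [0,4], [1,2], [1,3], [1,4], [2,3], [2,4], [3,4]
  2-simplices (10): [0,1,2], [0,1,3], [0,1,4], [0,2,3], [0,2,4], [0,3,4], [1,2,3], [1,2,4], [1,3,4], [2,3,4]
  3-simplices (5): [0,1,2,3], [0,1,2,4], [0,1,3,4], [0,2,3,4], [1,2,3,4]

giving chain groups C_0 ≅ Z^5, C_1 ≅ Z^10, C_2 ≅ Z^10, C_3 ≅ Z^5.

Boundary ∂_1: C_1 → C_0 maps an edge to its endpoints' difference, ∂[p,q] = q − p. For instance
  ∂[0,3] = [3] − [0].
As a 5×10 matrix over Z this has rank 4, with invariant factors (1,1,1,1).

Boundary ∂_2: C_2 → C_1 acts by ∂[p,q,r] = [q,r] − [p,r] + [p,q]. For instance
  ∂[0,2,3] = [2,3] − [0,3] + [0,2],
  ∂[0,2,4] = [2,4] − [0,4] + [0,2].
The 10×10 boundary matrix has rank 6 and Smith normal form diag(1,1,1,1,1,1).

The boundary map ∂_3: C_3 → C_2 sends each 3-simplex σ to the alternating sum Σ_i (−1)^i (σ with its i-th vertex removed). For instance
  ∂[1,2,3,4] = [2,3,4] − [1,3,4] + [1,2,4] − [1,2,3],
  ∂[0,2,3,4] = [2,3,4] − [0,3,4] + [0,2,4] − [0,2,3].
The 10×5 boundary matrix has rank 4 and Smith normal form diag(1,1,1,1).

From H_k ≅ ker(∂_k) / im(∂_{k+1}) we obtain:

  H_0: rank C_0 − rank ∂_1 = 5 − 4 = 1, and the invariant factors of ∂_1 are all 1, so H_0 ≅ Z.
  H_1: rank ker ∂_1 − rank ∂_2 = (10 − 4) − 6 = 0, and the invariant factors of ∂_2 are all 1, so H_1 ≅ 0.
  H_2: rank ker ∂_2 − rank ∂_3 = (10 − 6) − 4 = 0, and the invariant factors of ∂_3 are all 1, so H_2 ≅ 0.
  H_3: rank ker ∂_3 − rank ∂_4 = (5 − 4) − 0 = 1, and there is no ∂_4, so H_3 ≅ Z.

(K is a triangulation of the 3-sphere S^3.)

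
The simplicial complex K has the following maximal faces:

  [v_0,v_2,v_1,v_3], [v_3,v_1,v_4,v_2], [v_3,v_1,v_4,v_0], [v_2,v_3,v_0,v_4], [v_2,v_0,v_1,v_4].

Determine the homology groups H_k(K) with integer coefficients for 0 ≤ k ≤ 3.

H_0 = Z,  H_1 = 0,  H_2 = 0,  H_3 = Z.

We work with the vertex ordering v_0 < v_1 < v_2 < v_3 < v_4. The simplices of K, each written with vertices in increasing order, are:

  0-simplices (5): [v_0], [v_1], [v_2], [v_3], [v_4]
  1-simplices (10): [v_0,v_1], [v_0,v_2], [v_0,v_3], [v_0,v_4], [v_1,v_2], [v_1,v_3], [v_1,v_4], [v_2,v_3], [v_2,v_4], [v_3,v_4]
  2-simplices (10): [v_0,v_1,v_2], [v_0,v_1,v_3], [v_0,v_1,v_4], [v_0,v_2,v_3], [v_0,v_2,v_4], [v_0,v_3,v_4], [v_1,v_2,v_3], [v_1,v_2,v_4], [v_1,v_3,v_4], [v_2,v_3,v_4]
  3-simplices (5): [v_0,v_1,v_2,v_3], [v_0,v_1,v_2,v_4], [v_0,v_1,v_3,v_4], [v_0,v_2,v_3,v_4], [v_1,v_2,v_3,v_4]

giving chain groups C_0 ≅ Z^5, C_1 ≅ Z^10, C_2 ≅ Z^10, C_3 ≅ Z^5.

Boundary ∂_1: C_1 → C_0 is given by ∂[p,q] = [q] − [p]. For instance
  ∂[v_0,v_2] = [v_2] − [v_0].
The resulting 5×10 matrix has rank 4, and its Smith normal form has invariant factors (1,1,1,1).

∂_2: C_2 → C_1 acts by ∂[p,q,r] = [q,r] − [p,r] + [p,q]. For instance
  ∂[v_1,v_2,v_3] = [v_2,v_3] − [v_1,v_3] + [v_1,v_2],
  ∂[v_0,v_1,v_2] = [v_1,v_2] − [v_0,v_2] + [v_0,v_1].
The 10×10 boundary matrix has rank 6 and Smith normal form diag(1,1,1,1,1,1).

∂_3: C_3 → C_2 sends each 3-simplex σ to the alternating sum Σ_i (−1)^i (σ with its i-th vertex removed). For instance
  ∂[v_0,v_1,v_2,v_4] = [v_1,v_2,v_4] − [v_0,v_2,v_4] + [v_0,v_1,v_4] − [v_0,v_1,v_2],
  ∂[v_0,v_1,v_2,v_3] = [v_1,v_2,v_3] − [v_0,v_2,v_3] + [v_0,v_1,v_3] − [v_0,v_1,v_2].
This gives a 10×5 integer matrix of rank 4; reducing to Smith normal form yields diagonal entries (1,1,1,1).

From H_k ≅ ker(∂_k) / im(∂_{k+1}) we obtain:

  H_0: rank C_0 − rank ∂_1 = 5 − 4 = 1, and the invariant factors of ∂_1 are all 1, so H_0 ≅ Z.
  H_1: rank ker ∂_1 − rank ∂_2 = (10 − 4) − 6 = 0, and the invariant factors of ∂_2 are all 1, so H_1 ≅ 0.
  H_2: rank ker ∂_2 − rank ∂_3 = (10 − 6) − 4 = 0, and the invariant factors of ∂_3 are all 1, so H_2 ≅ 0.
  H_3: rank ker ∂_3 − rank ∂_4 = (5 − 4) − 0 = 1, and there is no ∂_4, so H_3 ≅ Z.

As a check, the Euler characteristic is 5 − 10 + 10 − 5 = 0, which agrees with 1 − 0 + 0 − 1 = 0.
(K is a triangulation of the 3-sphere S^3.)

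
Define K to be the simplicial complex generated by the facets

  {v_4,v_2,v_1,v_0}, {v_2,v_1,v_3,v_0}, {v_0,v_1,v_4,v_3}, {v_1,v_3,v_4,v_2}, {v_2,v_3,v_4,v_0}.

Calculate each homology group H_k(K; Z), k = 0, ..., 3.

H_0 ≅ Z,  H_1 = 0,  H_2 = 0,  H_3 ≅ Z.

Fix the vertex order v_0 < v_1 < v_2 < v_3 < v_4 and write every simplex with vertices in increasing order. Then dim K = 3 and the simplices of K are:

  0-simplices (5): [v_0], [v_1], [v_2], [v_3], [v_4]
  1-simplices (10): [v_0,v_1], [v_0,v_2], [v_0,v_3], [v_0,v_4], [v_1,v_2], [v_1,v_3], [v_1,v_4], [v_2,v_3], [v_2,v_4], [v_3,v_4]
  2-simplices (10): [v_0,v_1,v_2], [v_0,v_1,v_3], [v_0,v_1,v_4], [v_0,v_2,v_3], [v_0,v_2,v_4], [v_0,v_3,v_4], [v_1,v_2,v_3], [v_1,v_2,v_4], [v_1,v_3,v_4], [v_2,v_3,v_4]
  3-simplices (5): [v_0,v_1,v_2,v_3], [v_0,v_1,v_2,v_4], [v_0,v_1,v_3,v_4], [v_0,v_2,v_3,v_4], [v_1,v_2,v_3,v_4]

giving chain groups C_0 ≅ Z^5, C_1 ≅ Z^10, C_2 ≅ Z^10, C_3 ≅ Z^5.

∂_1: C_1 → C_0 sends each edge [p,q] (with p < q) to q − p.
The resulting 5×10 matrix has rank 4, and its Smith normal form has invariant factors (1,1,1,1).

Boundary ∂_2: C_2 → C_1 maps a triangle to the signed sum of its edges. For instance
  ∂[v_1,v_3,v_4] = [v_3,v_4] − [v_1,v_4] + [v_1,v_3],
  ∂[v_0,v_1,v_4] = [v_1,v_4] − [v_0,v_4] + [v_0,v_1].
The 10×10 boundary matrix has rank 6 and Smith normal form diag(1,1,1,1,1,1).

Boundary ∂_3: C_3 → C_2 sends each 3-simplex σ to the alternating sum Σ_i (−1)^i (σ with its i-th vertex removed). For instance
  ∂[v_0,v_1,v_2,v_4] = [v_1,v_2,v_4] − [v_0,v_2,v_4] + [v_0,v_1,v_4] − [v_0,v_1,v_2],
  ∂[v_0,v_1,v_3,v_4] = [v_1,v_3,v_4] − [v_0,v_3,v_4] + [v_0,v_1,v_4] − [v_0,v_1,v_3].
As a 10×5 matrix over Z this has rank 4, with invariant factors (1,1,1,1).

Now H_k = ker ∂_k / im ∂_{k+1}, so:

  H_0: rank C_0 − rank ∂_1 = 5 − 4 = 1, and the invariant factors of ∂_1 are all 1, so H_0 ≅ Z.
  H_1: rank ker ∂_1 − rank ∂_2 = (10 − 4) − 6 = 0, and the invariant factors of ∂_2 are all 1, so H_1 ≅ 0.
  H_2: rank ker ∂_2 − rank ∂_3 = (10 − 6) − 4 = 0, and the invariant factors of ∂_3 are all 1, so H_2 ≅ 0.
  H_3: rank ker ∂_3 − rank ∂_4 = (5 − 4) − 0 = 1, and there is no ∂_4, so H_3 ≅ Z.

As a check, the Euler characteristic is 5 − 10 + 10 − 5 = 0, which agrees with 1 − 0 + 0 − 1 = 0.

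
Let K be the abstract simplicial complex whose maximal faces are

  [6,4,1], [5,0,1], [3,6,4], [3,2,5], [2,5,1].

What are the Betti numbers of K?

b_0 = 1, b_1 = 1, b_2 = 0.

K has 7 vertices, 12 edges, 5 triangles.
rank ∂_0 = 0, rank ∂_1 = 6 ⇒ b_0 = 7 − 0 − 6 = 1; all invariant factors of ∂_1 are 1 so no torsion. So H_0 = Z.
rank ∂_1 = 6, rank ∂_2 = 5 ⇒ b_1 = 12 − 6 − 5 = 1; all invariant factors of ∂_2 are 1 so no torsion. So H_1 = Z.
rank ∂_2 = 5, rank ∂_3 = 0 ⇒ b_2 = 5 − 5 − 0 = 0. So H_2 = 0.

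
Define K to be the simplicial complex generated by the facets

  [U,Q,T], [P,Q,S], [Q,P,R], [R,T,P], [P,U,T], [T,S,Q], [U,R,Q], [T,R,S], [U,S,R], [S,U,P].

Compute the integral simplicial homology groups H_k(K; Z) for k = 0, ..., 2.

Take the total order P < Q < R < S < T < U on the vertex set. Then K (dimension 2) consists of the simplices:

  0-simplices (6): P, Q, R, S, T, U
  1-simplices (15): PQ, PR, PS, PT, PU, QR, QS, QT, QU, RS, RT, RU, ST, SU, TU
  2-simplices (10): PQR, PQS, PRT, PSU, PTU, QRU, QST, QTU, RST, RSU

Hence C_0 ≅ Z^6, C_1 ≅ Z^15, C_2 ≅ Z^10.

Boundary ∂_1: C_1 → C_0 is given by ∂[p,q] = [q] − [p]. For instance
  ∂QT = T − Q.
The resulting 6×15 matrix has rank 5, and its Smith normal form has invariant factors (1,1,1,1,1).

∂_2: C_2 → C_1 acts by ∂[p,q,r] = [q,r] − [p,r] + [p,q]. For instance
  ∂PSU = SU − PU + PS,
  ∂QTU = TU − QU + QT.
This gives a 15×10 integer matrix of rank 10; reducing to Smith normal form yields diagonal entries (1,1,1,1,1,1,1,1,1,2).

Computing H_k = (kernel of ∂_k) / (image of ∂_{k+1}):

  H_0: rank C_0 − rank ∂_1 = 6 − 5 = 1, and the invariant factors of ∂_1 are all 1, so H_0 = Z.
  H_1: rank ker ∂_1 − rank ∂_2 = (15 − 5) − 10 = 0, and ∂_2 has invariant factor 2 > 1, so H_1 = Z/2Z.
  H_2: rank ker ∂_2 − rank ∂_3 = (10 − 10) − 0 = 0, and there is no ∂_3, so H_2 = 0.

As a check, the Euler characteristic is 6 − 15 + 10 = 1, which agrees with 1 − 0 + 0 = 1.

H_0 = Z,  H_1 = Z/2Z,  H_2 = 0.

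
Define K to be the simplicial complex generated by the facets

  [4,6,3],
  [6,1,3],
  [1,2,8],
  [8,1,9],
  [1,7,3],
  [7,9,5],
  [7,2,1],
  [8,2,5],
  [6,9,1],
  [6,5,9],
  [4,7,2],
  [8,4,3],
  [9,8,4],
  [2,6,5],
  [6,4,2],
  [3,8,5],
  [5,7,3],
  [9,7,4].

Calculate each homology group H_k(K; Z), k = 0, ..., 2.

H_0 = Z,  H_1 = Z^2,  H_2 = Z.

Fix the vertex order 1 < 2 < 3 < 4 < 5 < 6 < 7 < 8 < 9 and write every simplex with vertices in increasing order. Then dim K = 2 and the simplices of K are:

  0-simplices (9): [1], [2], [3], [4], [5], [6], [7], [8], [9]
  1-simplices (27): (27 of them)
  2-simplices (18): [1,2,7], [1,2,8], [1,3,6], [1,3,7], [1,6,9], [1,8,9], [2,4,6], [2,4,7], [2,5,6], [2,5,8], [3,4,6], [3,4,8], [3,5,7], [3,5,8], [4,7,9], [4,8,9], [5,6,9], [5,7,9]

so the chain groups are C_0 ≅ Z^9, C_1 ≅ Z^27, C_2 ≅ Z^18.

∂_1: C_1 → C_0 is given by ∂[p,q] = [q] − [p]. For instance
  ∂[2,5] = [5] − [2].
The 9×27 boundary matrix has rank 8 and Smith normal form diag(1,1,1,1,1,1,1,1).

∂_2: C_2 → C_1 acts by ∂[p,q,r] = [q,r] − [p,r] + [p,q]. For instance
  ∂[1,2,7] = [2,7] − [1,7] + [1,2],
  ∂[1,3,6] = [3,6] − [1,6] + [1,3].
The 27×18 boundary matrix has rank 17 and Smith normal form diag(1,1,1,1,1,1,1,1,1,1,1,1,1,1,1,1,1).

Now H_k = ker ∂_k / im ∂_{k+1}, so:

  H_0: rank C_0 − rank ∂_1 = 9 − 8 = 1, and the invariant factors of ∂_1 are all 1, so H_0 = Z.
  H_1: rank ker ∂_1 − rank ∂_2 = (27 − 8) − 17 = 2, and the invariant factors of ∂_2 are all 1, so H_1 = Z^2.
  H_2: rank ker ∂_2 − rank ∂_3 = (18 − 17) − 0 = 1, and there is no ∂_3, so H_2 = Z.

As a check, the Euler characteristic is 9 − 27 + 18 = 0, which agrees with 1 − 2 + 1 = 0.
(K is a triangulation of the torus T^2.)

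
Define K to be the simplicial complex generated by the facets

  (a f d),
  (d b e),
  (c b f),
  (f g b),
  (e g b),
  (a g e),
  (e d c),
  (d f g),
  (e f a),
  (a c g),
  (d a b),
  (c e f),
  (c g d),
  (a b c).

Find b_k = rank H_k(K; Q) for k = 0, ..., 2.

K has 7 vertices, 21 edges, 14 triangles.
rank ∂_0 = 0, rank ∂_1 = 6 ⇒ b_0 = 7 − 0 − 6 = 1; all invariant factors of ∂_1 are 1 so no torsion. So H_0 = Z.
rank ∂_1 = 6, rank ∂_2 = 13 ⇒ b_1 = 21 − 6 − 13 = 2; all invariant factors of ∂_2 are 1 so no torsion. So H_1 = Z^2.
rank ∂_2 = 13, rank ∂_3 = 0 ⇒ b_2 = 14 − 13 − 0 = 1. So H_2 = Z.

b_0 = 1, b_1 = 2, b_2 = 1.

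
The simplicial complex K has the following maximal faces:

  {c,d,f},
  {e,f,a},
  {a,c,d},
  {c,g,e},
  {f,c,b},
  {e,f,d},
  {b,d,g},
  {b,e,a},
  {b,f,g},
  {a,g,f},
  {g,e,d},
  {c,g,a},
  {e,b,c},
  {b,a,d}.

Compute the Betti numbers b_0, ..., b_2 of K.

Take the total order a < b < c < d < e < f < g on the vertex set. Then K (dimension 2) consists of the simplices:

  0-simplices (7): a, b, c, d, e, f, g
  1-simplices (21): ab, ac, ad, ae, af, ag, bc, bd, be, bf, bg, cd, ce, cf, cg, de, df, dg, ef, eg, fg
  2-simplices (14): abd, abe, acd, acg, aef, afg, bce, bcf, bdg, bfg, cdf, ceg, def, deg

Hence C_0 ≅ Z^7, C_1 ≅ Z^21, C_2 ≅ Z^14.

Boundary ∂_1: C_1 → C_0 is given by ∂[p,q] = [q] − [p].
The 7×21 boundary matrix has rank 6 and Smith normal form diag(1,1,1,1,1,1).

∂_2: C_2 → C_1 sends each 2-simplex [p,q,r] to [q,r] − [p,r] + [p,q]. For instance
  ∂acd = cd − ad + ac,
  ∂bcf = cf − bf + bc.
As a 21×14 matrix over Z this has rank 13, with invariant factors (1,1,1,1,1,1,1,1,1,1,1,1,1).

From H_k ≅ ker(∂_k) / im(∂_{k+1}) we obtain:

  H_0: rank C_0 − rank ∂_1 = 7 − 6 = 1, and the invariant factors of ∂_1 are all 1, so H_0 ≅ Z.
  H_1: rank ker ∂_1 − rank ∂_2 = (21 − 6) − 13 = 2, and the invariant factors of ∂_2 are all 1, so H_1 ≅ Z^2.
  H_2: rank ker ∂_2 − rank ∂_3 = (14 − 13) − 0 = 1, and there is no ∂_3, so H_2 ≅ Z.

As a check, the Euler characteristic is 7 − 21 + 14 = 0, which agrees with 1 − 2 + 1 = 0.

Hence the Betti numbers are b_0 = 1, b_1 = 2, b_2 = 1.

b_0 = 1, b_1 = 2, b_2 = 1.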